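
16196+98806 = 115002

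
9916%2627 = 2035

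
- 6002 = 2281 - 8283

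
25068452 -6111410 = 18957042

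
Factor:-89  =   - 89^1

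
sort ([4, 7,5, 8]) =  [4,5,7,8]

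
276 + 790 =1066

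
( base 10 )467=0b111010011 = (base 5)3332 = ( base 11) 395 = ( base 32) ej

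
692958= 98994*7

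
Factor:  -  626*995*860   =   - 535668200 = - 2^3*5^2*43^1*199^1*313^1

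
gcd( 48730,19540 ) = 10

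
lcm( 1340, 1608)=8040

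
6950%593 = 427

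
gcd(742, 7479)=1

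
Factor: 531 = 3^2*59^1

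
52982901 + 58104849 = 111087750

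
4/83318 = 2/41659 = 0.00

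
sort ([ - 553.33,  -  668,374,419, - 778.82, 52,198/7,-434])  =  [-778.82,-668, - 553.33, - 434, 198/7,52, 374,419]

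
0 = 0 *882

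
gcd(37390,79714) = 2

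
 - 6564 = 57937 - 64501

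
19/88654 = 1/4666 =0.00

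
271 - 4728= - 4457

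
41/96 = 41/96 = 0.43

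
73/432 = 73/432 = 0.17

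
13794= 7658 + 6136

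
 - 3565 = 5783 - 9348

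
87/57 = 29/19 = 1.53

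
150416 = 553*272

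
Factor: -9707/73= -17^1* 73^ (-1)*571^1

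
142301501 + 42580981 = 184882482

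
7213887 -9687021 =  - 2473134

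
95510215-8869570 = 86640645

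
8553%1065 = 33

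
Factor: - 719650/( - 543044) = 2^(-1)*5^2*37^1*349^( - 1 ) = 925/698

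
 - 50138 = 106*( - 473 )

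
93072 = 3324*28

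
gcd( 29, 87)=29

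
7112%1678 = 400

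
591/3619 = 591/3619 = 0.16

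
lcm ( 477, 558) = 29574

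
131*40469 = 5301439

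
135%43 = 6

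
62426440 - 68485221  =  -6058781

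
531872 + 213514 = 745386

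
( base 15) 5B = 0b1010110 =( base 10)86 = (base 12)72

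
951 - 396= 555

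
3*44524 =133572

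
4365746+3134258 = 7500004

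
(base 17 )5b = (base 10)96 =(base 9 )116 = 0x60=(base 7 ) 165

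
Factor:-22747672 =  - 2^3*503^1*5653^1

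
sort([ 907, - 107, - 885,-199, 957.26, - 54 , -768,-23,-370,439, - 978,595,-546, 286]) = [-978, - 885, - 768, - 546,-370, - 199 ,-107, - 54, - 23,  286,439,595, 907,957.26]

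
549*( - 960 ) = - 527040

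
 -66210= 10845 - 77055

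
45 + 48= 93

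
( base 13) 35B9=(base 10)7588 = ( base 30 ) 8cs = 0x1DA4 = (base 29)90j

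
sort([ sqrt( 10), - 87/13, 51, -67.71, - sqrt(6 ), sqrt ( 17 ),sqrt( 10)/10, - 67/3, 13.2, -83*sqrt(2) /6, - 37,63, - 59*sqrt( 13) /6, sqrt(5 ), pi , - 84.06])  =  [-84.06,- 67.71,  -  37,  -  59 *sqrt( 13) /6, - 67/3 ,-83*sqrt (2) /6, - 87/13, - sqrt (6 ), sqrt( 10)/10,sqrt ( 5 ), pi, sqrt(10),sqrt( 17), 13.2, 51, 63] 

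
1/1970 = 1/1970 = 0.00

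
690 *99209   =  68454210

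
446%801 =446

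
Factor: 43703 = 11^1  *  29^1*137^1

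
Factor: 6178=2^1*3089^1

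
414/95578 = 207/47789=0.00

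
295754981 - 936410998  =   - 640656017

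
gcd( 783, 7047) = 783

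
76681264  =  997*76912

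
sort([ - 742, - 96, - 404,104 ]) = [ - 742, - 404, - 96 , 104 ]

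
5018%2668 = 2350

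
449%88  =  9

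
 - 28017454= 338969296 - 366986750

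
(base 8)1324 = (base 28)po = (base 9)884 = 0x2d4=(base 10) 724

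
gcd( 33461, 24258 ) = 1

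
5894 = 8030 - 2136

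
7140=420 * 17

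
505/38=505/38=13.29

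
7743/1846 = 4+359/1846 = 4.19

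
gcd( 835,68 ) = 1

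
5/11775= 1/2355=0.00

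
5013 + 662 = 5675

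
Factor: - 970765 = - 5^1 * 31^1 * 6263^1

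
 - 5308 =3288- 8596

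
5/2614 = 5/2614 = 0.00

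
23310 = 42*555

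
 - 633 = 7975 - 8608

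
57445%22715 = 12015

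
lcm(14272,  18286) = 585152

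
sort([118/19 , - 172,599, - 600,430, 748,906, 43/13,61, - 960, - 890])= [ - 960, - 890,-600  , - 172, 43/13,118/19,  61, 430, 599,748,906]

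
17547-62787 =-45240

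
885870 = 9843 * 90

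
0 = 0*954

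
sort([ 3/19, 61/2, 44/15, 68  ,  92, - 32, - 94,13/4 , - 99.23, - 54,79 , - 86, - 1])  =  [ - 99.23, - 94,-86 , - 54, -32,-1,3/19 , 44/15,13/4,61/2,68  ,  79, 92]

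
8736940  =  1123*7780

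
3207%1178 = 851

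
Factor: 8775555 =3^1*5^1 * 585037^1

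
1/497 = 1/497 =0.00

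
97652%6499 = 167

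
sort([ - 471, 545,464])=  [-471 , 464, 545 ]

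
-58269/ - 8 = 7283+5/8=7283.62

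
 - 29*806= -23374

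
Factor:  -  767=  - 13^1 * 59^1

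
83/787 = 83/787 = 0.11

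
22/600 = 11/300 = 0.04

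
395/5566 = 395/5566  =  0.07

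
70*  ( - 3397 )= - 237790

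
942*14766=13909572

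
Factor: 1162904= 2^3 * 61^1 * 2383^1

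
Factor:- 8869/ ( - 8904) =1267/1272 =2^ (  -  3)*3^( - 1 )*7^1*53^( - 1 )*181^1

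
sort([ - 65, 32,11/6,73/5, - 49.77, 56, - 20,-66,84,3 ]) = [-66, - 65, - 49.77, - 20,11/6, 3 , 73/5,32,56,84 ]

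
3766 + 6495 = 10261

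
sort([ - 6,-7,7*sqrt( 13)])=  [  -  7, - 6,7*sqrt( 13)] 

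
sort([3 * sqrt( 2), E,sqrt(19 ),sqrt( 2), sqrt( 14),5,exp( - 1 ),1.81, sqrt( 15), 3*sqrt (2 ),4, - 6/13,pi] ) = [ - 6/13, exp( - 1) , sqrt(2 ),1.81,E,pi,sqrt(14 ),sqrt( 15), 4, 3*sqrt(2 ), 3*sqrt ( 2), sqrt( 19),5] 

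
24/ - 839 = - 24/839 = - 0.03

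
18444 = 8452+9992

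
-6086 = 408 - 6494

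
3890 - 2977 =913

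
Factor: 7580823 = 3^1*23^1*181^1*607^1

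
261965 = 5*52393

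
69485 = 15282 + 54203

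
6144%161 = 26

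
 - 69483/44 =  - 69483/44 = -1579.16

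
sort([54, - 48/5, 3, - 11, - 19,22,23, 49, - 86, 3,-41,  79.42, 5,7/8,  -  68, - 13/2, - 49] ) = [ - 86, - 68,  -  49, - 41,-19, - 11, - 48/5, - 13/2, 7/8, 3,3,  5, 22,23, 49,54, 79.42 ]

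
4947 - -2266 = 7213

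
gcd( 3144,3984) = 24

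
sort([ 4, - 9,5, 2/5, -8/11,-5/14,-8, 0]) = [ - 9, - 8 , - 8/11, - 5/14,0,2/5,4, 5] 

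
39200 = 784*50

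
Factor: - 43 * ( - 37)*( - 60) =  -95460 = - 2^2*3^1*5^1*37^1*43^1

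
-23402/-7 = 3343+1/7=3343.14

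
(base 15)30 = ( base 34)1b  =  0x2D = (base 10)45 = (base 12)39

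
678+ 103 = 781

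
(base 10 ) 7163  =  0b1101111111011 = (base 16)1BFB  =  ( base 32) 6vr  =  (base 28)93N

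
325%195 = 130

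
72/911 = 72/911 =0.08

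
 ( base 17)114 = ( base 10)310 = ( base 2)100110110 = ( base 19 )g6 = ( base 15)15A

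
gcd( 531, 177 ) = 177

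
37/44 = 37/44 =0.84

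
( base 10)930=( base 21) 226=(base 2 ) 1110100010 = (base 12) 656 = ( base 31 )U0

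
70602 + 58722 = 129324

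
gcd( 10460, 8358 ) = 2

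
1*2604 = 2604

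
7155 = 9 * 795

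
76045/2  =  38022  +  1/2=   38022.50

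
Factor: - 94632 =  - 2^3*3^1*3943^1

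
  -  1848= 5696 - 7544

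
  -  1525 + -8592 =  - 10117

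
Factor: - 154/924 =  -1/6 = - 2^ (-1 )*3^( - 1 ) 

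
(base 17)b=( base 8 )13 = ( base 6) 15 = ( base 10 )11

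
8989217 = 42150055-33160838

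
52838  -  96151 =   -  43313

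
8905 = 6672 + 2233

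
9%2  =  1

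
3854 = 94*41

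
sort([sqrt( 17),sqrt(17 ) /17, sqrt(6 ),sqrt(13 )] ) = [sqrt( 17 )/17,  sqrt(6 ),  sqrt (13) , sqrt ( 17) ]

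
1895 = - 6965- -8860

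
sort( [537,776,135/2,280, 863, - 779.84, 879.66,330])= [ - 779.84,  135/2,280,330, 537, 776, 863, 879.66 ]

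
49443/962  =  51 + 381/962 =51.40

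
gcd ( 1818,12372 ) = 6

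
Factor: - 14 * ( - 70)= 980 =2^2*5^1*7^2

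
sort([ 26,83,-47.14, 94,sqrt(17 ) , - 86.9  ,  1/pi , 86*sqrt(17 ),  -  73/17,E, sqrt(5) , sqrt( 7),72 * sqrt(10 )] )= [ - 86.9, - 47.14, - 73/17, 1/pi, sqrt(5),sqrt( 7),E,sqrt(17),  26, 83,94,72  *sqrt(10 ), 86 * sqrt( 17)]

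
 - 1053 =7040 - 8093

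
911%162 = 101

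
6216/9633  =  2072/3211 = 0.65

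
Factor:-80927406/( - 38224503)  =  2^1*7^1*642281^1*4247167^( - 1) = 8991934/4247167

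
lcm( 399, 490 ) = 27930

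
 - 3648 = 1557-5205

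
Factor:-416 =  - 2^5*13^1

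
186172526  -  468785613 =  - 282613087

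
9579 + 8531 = 18110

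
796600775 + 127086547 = 923687322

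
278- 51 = 227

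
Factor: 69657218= 2^1 * 34828609^1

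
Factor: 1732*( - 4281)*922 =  - 6836346024 = - 2^3*3^1*433^1*461^1*1427^1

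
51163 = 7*7309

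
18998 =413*46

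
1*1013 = 1013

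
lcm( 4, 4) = 4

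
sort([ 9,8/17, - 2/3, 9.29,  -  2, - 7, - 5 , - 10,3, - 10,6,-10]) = [ - 10, - 10,-10,-7, - 5, - 2, - 2/3, 8/17 , 3, 6,  9,9.29 ] 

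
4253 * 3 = 12759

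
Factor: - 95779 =  -  19^1* 71^2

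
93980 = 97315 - 3335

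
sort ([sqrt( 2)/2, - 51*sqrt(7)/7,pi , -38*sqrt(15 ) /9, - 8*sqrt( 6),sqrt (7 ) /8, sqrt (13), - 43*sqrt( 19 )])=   [  -  43 *sqrt(19), - 8*sqrt (6 ),- 51*sqrt (7 )/7, - 38*sqrt (15 ) /9, sqrt (7 ) /8,sqrt(2 ) /2, pi,sqrt ( 13) ]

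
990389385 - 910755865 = 79633520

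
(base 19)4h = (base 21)49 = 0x5D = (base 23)41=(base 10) 93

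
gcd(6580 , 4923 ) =1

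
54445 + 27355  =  81800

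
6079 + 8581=14660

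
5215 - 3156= 2059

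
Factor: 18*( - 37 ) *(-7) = 4662 = 2^1*3^2* 7^1*37^1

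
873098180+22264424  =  895362604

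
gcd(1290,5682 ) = 6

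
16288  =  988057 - 971769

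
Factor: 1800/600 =3 = 3^1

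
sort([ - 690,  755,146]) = [-690,146, 755 ] 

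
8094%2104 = 1782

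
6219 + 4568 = 10787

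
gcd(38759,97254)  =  1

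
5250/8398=2625/4199 = 0.63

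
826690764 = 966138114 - 139447350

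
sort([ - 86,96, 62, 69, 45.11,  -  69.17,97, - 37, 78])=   [-86,-69.17,  -  37,45.11, 62 , 69,78,96,97 ] 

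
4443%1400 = 243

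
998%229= 82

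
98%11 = 10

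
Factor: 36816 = 2^4 * 3^1 *13^1*59^1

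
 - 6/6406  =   - 3/3203 = - 0.00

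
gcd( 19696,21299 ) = 1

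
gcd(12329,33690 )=1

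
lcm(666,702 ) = 25974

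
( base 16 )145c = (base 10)5212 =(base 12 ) 3024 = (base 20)D0C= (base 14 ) 1c84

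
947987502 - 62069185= 885918317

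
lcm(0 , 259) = 0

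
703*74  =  52022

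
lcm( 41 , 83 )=3403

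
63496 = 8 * 7937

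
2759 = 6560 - 3801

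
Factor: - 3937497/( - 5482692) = 2^(-2)*3^ ( - 1 )*257^1*5107^1*152297^( - 1) = 1312499/1827564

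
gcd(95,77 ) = 1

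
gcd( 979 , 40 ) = 1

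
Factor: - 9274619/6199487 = -7^( - 1)*41^(-1)*21601^( - 1 )*9274619^1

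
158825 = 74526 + 84299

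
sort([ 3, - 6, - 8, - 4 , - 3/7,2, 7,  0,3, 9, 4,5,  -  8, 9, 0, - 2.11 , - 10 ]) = [ - 10,-8, - 8, - 6,  -  4,- 2.11, - 3/7,0, 0, 2, 3, 3, 4, 5,7, 9 , 9] 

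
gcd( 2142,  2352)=42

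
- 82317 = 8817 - 91134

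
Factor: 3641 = 11^1*331^1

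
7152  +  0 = 7152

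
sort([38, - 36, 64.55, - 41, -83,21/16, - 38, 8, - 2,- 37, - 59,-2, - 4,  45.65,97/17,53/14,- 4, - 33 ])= [ - 83, -59,-41,-38,-37, - 36 , - 33, - 4, - 4, - 2, - 2,21/16,53/14,97/17,8, 38,45.65,64.55]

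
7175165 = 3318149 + 3857016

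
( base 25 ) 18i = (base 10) 843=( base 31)R6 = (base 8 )1513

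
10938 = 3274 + 7664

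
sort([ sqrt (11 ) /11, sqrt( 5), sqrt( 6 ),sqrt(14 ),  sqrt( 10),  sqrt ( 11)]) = [sqrt( 11) /11, sqrt (5 ), sqrt(6 ),sqrt( 10 ),  sqrt(11 ),sqrt( 14 )]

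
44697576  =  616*72561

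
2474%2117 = 357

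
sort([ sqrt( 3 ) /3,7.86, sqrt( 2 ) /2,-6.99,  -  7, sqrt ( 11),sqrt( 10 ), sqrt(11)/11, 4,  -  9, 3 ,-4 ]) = [  -  9, - 7, - 6.99, - 4,sqrt( 11)/11, sqrt ( 3) /3, sqrt (2)/2, 3, sqrt(10 ), sqrt(11 ), 4, 7.86 ]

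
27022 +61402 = 88424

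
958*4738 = 4539004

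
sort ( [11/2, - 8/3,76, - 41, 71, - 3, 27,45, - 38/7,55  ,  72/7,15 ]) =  [ - 41, - 38/7, - 3, - 8/3, 11/2,72/7, 15, 27,45,55, 71,76 ] 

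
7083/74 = 95 + 53/74 = 95.72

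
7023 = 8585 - 1562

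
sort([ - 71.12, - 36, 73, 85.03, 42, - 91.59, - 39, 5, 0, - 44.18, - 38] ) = [ - 91.59, - 71.12, -44.18,  -  39, - 38, -36, 0, 5, 42, 73, 85.03 ] 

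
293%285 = 8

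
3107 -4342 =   -  1235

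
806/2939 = 806/2939  =  0.27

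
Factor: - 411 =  - 3^1*137^1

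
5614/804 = 2807/402 = 6.98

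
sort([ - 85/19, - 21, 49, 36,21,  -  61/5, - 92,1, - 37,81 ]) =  [ - 92,  -  37, - 21, - 61/5, - 85/19 , 1, 21, 36,49 , 81 ] 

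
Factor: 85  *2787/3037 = 236895/3037  =  3^1*5^1*17^1*929^1*3037^(-1)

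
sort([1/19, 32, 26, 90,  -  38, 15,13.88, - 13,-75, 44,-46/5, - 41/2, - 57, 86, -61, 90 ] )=[ - 75, -61,-57, - 38,-41/2,-13, - 46/5,  1/19, 13.88, 15, 26, 32,44, 86, 90, 90 ]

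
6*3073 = 18438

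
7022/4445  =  1+2577/4445 = 1.58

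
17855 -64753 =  - 46898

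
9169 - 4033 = 5136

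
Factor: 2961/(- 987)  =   - 3^1 = - 3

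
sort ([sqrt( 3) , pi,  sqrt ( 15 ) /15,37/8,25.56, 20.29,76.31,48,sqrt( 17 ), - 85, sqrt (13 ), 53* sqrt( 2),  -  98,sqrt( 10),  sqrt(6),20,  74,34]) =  [  -  98, - 85,  sqrt (15 ) /15, sqrt (3),sqrt( 6 ), pi, sqrt(10),sqrt (13),sqrt( 17),37/8,20,20.29,25.56, 34,48,74,53 * sqrt(2 ), 76.31 ]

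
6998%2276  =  170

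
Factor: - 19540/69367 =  - 20/71 = -2^2*5^1*71^(  -  1 ) 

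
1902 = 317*6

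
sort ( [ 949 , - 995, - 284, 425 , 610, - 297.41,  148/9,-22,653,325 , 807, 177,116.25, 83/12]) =[ -995,-297.41, - 284, - 22,  83/12,148/9,116.25,  177,  325  ,  425, 610, 653, 807, 949]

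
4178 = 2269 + 1909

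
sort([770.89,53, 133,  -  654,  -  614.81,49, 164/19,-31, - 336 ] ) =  [ - 654,-614.81,-336, - 31, 164/19, 49, 53,133,  770.89 ]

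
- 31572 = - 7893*4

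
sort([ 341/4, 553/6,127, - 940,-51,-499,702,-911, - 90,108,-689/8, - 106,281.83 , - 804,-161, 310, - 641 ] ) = [ - 940, - 911, - 804,-641, - 499,  -  161,-106, - 90,  -  689/8 , - 51 , 341/4,553/6,108,127, 281.83,  310,702] 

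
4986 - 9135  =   - 4149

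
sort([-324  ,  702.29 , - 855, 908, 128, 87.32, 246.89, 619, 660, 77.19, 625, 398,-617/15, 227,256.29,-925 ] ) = [ - 925,-855, - 324, - 617/15, 77.19, 87.32,128,227 , 246.89, 256.29,398, 619, 625,660, 702.29, 908] 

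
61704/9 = 6856 = 6856.00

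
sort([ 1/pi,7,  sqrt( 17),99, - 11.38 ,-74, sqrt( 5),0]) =[ - 74, - 11.38, 0 , 1/pi,  sqrt (5 ), sqrt( 17 ),7 , 99 ]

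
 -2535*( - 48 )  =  121680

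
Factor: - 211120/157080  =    -  2^1*3^(-1) * 11^( - 1 )*13^1*17^( - 1)*29^1 = - 754/561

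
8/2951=8/2951 = 0.00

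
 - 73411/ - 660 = 73411/660=   111.23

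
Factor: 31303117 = 887^1*35291^1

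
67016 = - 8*( - 8377 ) 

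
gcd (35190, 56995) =5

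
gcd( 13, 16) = 1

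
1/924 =1/924=0.00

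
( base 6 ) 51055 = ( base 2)1101001001011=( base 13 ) 30aa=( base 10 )6731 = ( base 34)5rx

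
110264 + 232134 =342398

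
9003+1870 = 10873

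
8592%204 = 24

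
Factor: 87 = 3^1*29^1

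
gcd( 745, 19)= 1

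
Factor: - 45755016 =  - 2^3*3^1*41^1*46499^1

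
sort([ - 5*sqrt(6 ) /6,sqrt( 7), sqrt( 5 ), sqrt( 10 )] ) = [-5 *sqrt(6)/6,sqrt( 5 ),sqrt( 7 ),sqrt ( 10)]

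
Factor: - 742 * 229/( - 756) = 12137/54 = 2^( - 1)*3^(-3 )* 53^1*229^1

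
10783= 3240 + 7543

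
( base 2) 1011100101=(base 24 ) 16l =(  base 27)10c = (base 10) 741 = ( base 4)23211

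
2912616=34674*84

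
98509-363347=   -  264838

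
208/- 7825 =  - 208/7825= -0.03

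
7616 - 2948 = 4668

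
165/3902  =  165/3902 = 0.04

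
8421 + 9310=17731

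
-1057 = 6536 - 7593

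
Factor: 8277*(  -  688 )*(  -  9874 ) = 56228243424 = 2^5*3^1*31^1 * 43^1*  89^1*4937^1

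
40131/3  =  13377 = 13377.00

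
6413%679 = 302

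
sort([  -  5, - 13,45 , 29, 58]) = [  -  13, - 5,29, 45, 58] 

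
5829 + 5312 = 11141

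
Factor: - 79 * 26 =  - 2^1*13^1*79^1 = - 2054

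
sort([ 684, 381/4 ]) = [ 381/4,684 ]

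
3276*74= 242424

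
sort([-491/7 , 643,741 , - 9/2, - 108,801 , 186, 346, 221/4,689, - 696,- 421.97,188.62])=[ - 696, - 421.97 , - 108 , - 491/7 ,-9/2 , 221/4,186,188.62 , 346 , 643,  689,741,801 ]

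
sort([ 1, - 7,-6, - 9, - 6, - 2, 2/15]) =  [-9, - 7, - 6, - 6, - 2,2/15,1]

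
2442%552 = 234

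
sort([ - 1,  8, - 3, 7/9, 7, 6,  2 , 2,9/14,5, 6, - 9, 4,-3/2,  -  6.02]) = [ - 9, - 6.02 , - 3,-3/2, - 1, 9/14, 7/9,2,  2, 4,  5, 6,  6, 7,8]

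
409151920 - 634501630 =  - 225349710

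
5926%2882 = 162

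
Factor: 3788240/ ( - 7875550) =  -378824/787555 = -  2^3*5^(-1)*31^(- 1 )*5081^( - 1 ) * 47353^1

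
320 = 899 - 579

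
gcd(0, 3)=3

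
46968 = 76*618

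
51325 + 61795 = 113120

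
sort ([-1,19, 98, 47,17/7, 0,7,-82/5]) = [-82/5, - 1,0,17/7 , 7, 19, 47,98]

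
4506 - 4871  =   - 365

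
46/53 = 46/53 = 0.87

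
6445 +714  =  7159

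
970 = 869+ 101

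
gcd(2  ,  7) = 1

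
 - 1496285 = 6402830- 7899115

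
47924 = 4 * 11981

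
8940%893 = 10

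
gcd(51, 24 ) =3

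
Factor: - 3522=-2^1*3^1 * 587^1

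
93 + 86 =179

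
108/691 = 108/691=0.16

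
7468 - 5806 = 1662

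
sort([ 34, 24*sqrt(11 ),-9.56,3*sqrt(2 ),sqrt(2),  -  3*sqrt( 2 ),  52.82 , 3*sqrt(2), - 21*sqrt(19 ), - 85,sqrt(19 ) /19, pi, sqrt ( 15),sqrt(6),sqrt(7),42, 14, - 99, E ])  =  [ - 99,-21*sqrt(19), - 85, - 9.56, - 3*sqrt(2), sqrt( 19)/19,  sqrt(2 ),  sqrt( 6), sqrt(7), E,pi,  sqrt( 15),3*sqrt(2 ),  3*sqrt ( 2), 14,34,  42,52.82,  24*sqrt(11 )]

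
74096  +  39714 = 113810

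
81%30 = 21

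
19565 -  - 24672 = 44237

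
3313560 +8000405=11313965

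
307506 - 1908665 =  -  1601159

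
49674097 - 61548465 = -11874368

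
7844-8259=-415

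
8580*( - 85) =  - 729300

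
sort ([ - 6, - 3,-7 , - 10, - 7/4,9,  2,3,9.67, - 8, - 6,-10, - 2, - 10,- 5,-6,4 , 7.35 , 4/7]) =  [ -10, - 10, - 10, - 8, - 7, - 6, -6,-6, - 5,-3 , - 2, - 7/4, 4/7 , 2,3 , 4,7.35,  9 , 9.67] 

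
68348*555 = 37933140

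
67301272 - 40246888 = 27054384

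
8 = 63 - 55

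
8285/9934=8285/9934=0.83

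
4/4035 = 4/4035  =  0.00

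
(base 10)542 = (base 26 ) KM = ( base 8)1036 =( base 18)1C2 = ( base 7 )1403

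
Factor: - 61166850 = - 2^1*3^1*5^2 * 17^3*83^1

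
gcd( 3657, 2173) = 53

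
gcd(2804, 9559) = 1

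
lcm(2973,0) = 0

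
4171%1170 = 661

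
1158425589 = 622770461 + 535655128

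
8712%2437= 1401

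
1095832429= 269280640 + 826551789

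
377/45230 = 377/45230= 0.01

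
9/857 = 9/857 = 0.01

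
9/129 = 3/43 = 0.07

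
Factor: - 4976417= - 197^1*25261^1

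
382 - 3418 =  - 3036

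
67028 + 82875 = 149903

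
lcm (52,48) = 624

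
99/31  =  99/31 = 3.19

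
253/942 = 253/942=0.27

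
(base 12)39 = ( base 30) 1f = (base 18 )29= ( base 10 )45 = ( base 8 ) 55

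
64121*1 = 64121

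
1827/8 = 228 + 3/8 = 228.38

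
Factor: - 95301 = -3^2*10589^1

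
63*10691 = 673533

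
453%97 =65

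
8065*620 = 5000300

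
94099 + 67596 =161695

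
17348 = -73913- - 91261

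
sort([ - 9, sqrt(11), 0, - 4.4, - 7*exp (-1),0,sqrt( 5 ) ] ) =[ - 9, - 4.4, - 7*exp( - 1),0,0,sqrt( 5) , sqrt( 11) ]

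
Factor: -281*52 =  - 14612 = -2^2*13^1*281^1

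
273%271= 2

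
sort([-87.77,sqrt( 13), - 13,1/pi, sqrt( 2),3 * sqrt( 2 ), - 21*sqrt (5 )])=[ - 87.77, - 21*sqrt(5), - 13, 1/pi,sqrt(2 ),sqrt( 13),3* sqrt( 2) ] 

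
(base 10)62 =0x3E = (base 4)332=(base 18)38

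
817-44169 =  - 43352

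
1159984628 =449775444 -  - 710209184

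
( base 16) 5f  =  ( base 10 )95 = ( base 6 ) 235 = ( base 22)47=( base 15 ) 65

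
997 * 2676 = 2667972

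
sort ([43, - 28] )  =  [ - 28, 43] 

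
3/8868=1/2956= 0.00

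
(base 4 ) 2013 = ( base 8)207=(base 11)113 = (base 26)55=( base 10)135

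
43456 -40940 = 2516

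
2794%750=544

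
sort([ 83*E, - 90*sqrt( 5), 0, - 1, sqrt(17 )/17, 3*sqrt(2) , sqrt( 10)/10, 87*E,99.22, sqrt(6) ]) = [  -  90 * sqrt( 5 ), - 1, 0, sqrt( 17)/17, sqrt(10 ) /10, sqrt( 6 ), 3*sqrt(2 ), 99.22, 83*E,87*E]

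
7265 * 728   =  5288920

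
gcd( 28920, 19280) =9640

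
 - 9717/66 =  - 148 + 17/22 = - 147.23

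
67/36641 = 67/36641 = 0.00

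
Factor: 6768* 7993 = 2^4*3^2 * 47^1*  7993^1 = 54096624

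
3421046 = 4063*842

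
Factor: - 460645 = -5^1 * 181^1 * 509^1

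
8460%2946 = 2568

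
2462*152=374224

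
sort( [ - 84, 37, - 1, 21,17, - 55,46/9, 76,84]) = [-84, - 55, - 1, 46/9, 17, 21,  37, 76,84] 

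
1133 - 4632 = -3499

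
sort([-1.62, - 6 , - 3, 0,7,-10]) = [-10, - 6, - 3,- 1.62,0,  7]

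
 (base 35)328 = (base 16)ea9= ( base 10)3753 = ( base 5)110003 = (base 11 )2902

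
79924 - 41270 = 38654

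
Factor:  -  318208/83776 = -2^2*7^( - 1 )*17^( - 1 )  *  113^1=- 452/119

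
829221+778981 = 1608202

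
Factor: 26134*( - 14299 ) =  - 373690066 =- 2^1*73^1*79^1*179^1*181^1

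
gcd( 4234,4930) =58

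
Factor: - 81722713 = -83^1*984611^1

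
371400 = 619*600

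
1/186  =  1/186 =0.01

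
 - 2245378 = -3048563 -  - 803185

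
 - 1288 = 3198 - 4486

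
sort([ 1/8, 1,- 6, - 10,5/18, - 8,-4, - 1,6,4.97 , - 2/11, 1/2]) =[ - 10,- 8, - 6,-4, - 1, - 2/11, 1/8,5/18,1/2,1,4.97,6 ] 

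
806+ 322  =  1128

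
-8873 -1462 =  - 10335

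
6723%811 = 235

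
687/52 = 13 + 11/52 = 13.21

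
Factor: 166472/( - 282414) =-2^2*3^ ( - 1)*11^( - 2 ) * 389^( - 1)*20809^1= - 83236/141207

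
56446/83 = 680 + 6/83 =680.07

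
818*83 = 67894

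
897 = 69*13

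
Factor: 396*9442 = 3739032 = 2^3*3^2  *11^1*4721^1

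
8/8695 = 8/8695 =0.00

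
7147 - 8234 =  - 1087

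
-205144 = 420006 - 625150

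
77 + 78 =155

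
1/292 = 1/292 = 0.00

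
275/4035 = 55/807 =0.07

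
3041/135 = 22 + 71/135 = 22.53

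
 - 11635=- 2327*5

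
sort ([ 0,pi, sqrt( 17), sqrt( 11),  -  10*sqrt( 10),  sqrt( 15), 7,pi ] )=[ - 10*sqrt( 10 ),  0,pi,pi , sqrt( 11), sqrt( 15 ),sqrt(17),7]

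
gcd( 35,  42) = 7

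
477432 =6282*76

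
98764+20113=118877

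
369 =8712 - 8343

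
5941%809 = 278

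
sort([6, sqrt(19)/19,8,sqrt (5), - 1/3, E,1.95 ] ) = [ - 1/3,sqrt(19 )/19,1.95,sqrt( 5),E,6,8 ] 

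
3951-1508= 2443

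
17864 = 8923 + 8941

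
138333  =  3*46111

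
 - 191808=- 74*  2592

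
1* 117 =117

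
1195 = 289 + 906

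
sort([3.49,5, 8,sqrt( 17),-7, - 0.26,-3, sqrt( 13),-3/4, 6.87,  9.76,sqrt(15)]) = [-7,  -  3,  -  3/4, - 0.26, 3.49, sqrt (13), sqrt( 15), sqrt(17),5,6.87,  8,9.76 ]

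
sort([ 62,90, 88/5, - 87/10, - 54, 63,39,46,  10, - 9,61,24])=[-54 , - 9,  -  87/10, 10,88/5, 24,39, 46,61 , 62, 63,90 ]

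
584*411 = 240024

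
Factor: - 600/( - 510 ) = 2^2*5^1*17^( - 1)=   20/17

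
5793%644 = 641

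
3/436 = 3/436 = 0.01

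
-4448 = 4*( - 1112 )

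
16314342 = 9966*1637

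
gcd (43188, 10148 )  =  236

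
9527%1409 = 1073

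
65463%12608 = 2423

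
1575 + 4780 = 6355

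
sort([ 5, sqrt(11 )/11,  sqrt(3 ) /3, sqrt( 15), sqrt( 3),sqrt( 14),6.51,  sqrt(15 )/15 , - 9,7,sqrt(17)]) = [ - 9,  sqrt(15) /15,sqrt( 11) /11, sqrt(3 ) /3,sqrt ( 3 ),  sqrt( 14),  sqrt(15),sqrt (17),5,6.51,7]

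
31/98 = 31/98 = 0.32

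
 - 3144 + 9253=6109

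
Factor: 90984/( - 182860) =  - 102/205 = -  2^1 * 3^1*5^( - 1 )*17^1*41^( - 1 ) 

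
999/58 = 17 + 13/58 =17.22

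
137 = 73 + 64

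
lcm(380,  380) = 380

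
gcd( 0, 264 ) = 264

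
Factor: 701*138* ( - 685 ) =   -  2^1*3^1*5^1*23^1 * 137^1*701^1 = -66265530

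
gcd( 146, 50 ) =2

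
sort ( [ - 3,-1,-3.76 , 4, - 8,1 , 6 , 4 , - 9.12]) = [ - 9.12, - 8,- 3.76, - 3, - 1,1, 4, 4,6]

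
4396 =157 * 28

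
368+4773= 5141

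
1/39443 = 1/39443 = 0.00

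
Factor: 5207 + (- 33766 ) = -28559 =- 28559^1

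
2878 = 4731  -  1853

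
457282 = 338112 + 119170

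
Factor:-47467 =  -7^1*6781^1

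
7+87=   94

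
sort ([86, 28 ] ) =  [28 , 86] 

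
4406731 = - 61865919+66272650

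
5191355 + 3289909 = 8481264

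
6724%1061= 358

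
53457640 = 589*90760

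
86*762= 65532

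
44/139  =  44/139  =  0.32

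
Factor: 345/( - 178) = - 2^( - 1 )*3^1*5^1*23^1*89^( - 1) 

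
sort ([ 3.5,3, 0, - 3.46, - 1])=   [ - 3.46, - 1, 0, 3, 3.5 ]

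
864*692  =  597888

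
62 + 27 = 89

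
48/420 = 4/35 = 0.11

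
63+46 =109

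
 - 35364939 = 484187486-519552425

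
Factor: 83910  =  2^1*3^1*5^1*2797^1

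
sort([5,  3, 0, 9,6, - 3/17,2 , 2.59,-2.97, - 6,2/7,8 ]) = [ - 6 , - 2.97,-3/17 , 0, 2/7, 2 , 2.59, 3, 5,6, 8, 9 ] 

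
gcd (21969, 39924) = 9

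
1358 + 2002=3360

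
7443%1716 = 579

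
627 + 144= 771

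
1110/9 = 123+1/3 = 123.33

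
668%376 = 292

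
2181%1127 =1054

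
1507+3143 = 4650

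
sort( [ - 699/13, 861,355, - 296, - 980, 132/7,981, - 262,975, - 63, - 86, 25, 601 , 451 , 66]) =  [-980, - 296, - 262, - 86, - 63, - 699/13, 132/7,  25, 66, 355, 451 , 601,861,  975,981] 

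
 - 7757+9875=2118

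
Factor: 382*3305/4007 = 1262510/4007 = 2^1*5^1*191^1*661^1*4007^ ( - 1 ) 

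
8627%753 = 344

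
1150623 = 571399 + 579224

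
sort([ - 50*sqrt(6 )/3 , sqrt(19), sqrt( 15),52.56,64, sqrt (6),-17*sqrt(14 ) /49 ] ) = [ - 50*sqrt( 6)/3 , - 17*sqrt( 14 )/49, sqrt(6 ), sqrt( 15),sqrt(19 ),52.56,64 ]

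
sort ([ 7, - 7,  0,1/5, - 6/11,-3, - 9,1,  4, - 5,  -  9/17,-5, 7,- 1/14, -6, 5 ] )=[-9,- 7, - 6,-5,  -  5, - 3,-6/11,-9/17, - 1/14, 0 , 1/5, 1, 4,  5,  7,7 ]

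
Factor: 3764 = 2^2 *941^1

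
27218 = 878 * 31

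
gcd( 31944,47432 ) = 968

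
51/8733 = 17/2911 = 0.01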